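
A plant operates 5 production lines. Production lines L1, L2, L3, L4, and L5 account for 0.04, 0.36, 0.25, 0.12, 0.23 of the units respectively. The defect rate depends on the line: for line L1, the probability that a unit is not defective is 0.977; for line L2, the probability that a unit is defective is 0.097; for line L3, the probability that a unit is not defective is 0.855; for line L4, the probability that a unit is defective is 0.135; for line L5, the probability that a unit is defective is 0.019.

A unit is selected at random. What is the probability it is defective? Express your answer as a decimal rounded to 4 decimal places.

P(D) ≈ 0.0927

P(D|L1) = 1 − 0.977 = 0.023.
P(D|L3) = 1 − 0.855 = 0.145.
By the law of total probability,
P(D) = P(D|L1)·P(L1) + P(D|L2)·P(L2) + P(D|L3)·P(L3) + P(D|L4)·P(L4) + P(D|L5)·P(L5)
      = 0.023·0.04 + 0.097·0.36 + 0.145·0.25 + 0.135·0.12 + 0.019·0.23
      = 0.00092 + 0.03492 + 0.03625 + 0.0162 + 0.00437 = 0.09266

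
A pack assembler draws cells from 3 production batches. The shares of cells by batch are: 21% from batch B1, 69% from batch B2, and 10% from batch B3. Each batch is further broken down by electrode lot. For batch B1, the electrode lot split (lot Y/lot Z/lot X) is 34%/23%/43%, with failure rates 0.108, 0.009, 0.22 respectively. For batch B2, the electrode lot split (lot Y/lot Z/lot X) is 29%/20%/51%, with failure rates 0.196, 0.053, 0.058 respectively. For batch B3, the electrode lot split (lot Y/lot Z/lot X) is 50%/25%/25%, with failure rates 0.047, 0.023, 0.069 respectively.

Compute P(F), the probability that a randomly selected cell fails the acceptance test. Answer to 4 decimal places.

P(F|B1) = 0.34·0.108 + 0.23·0.009 + 0.43·0.22 = 0.03672 + 0.00207 + 0.0946 = 0.13339
P(F|B2) = 0.29·0.196 + 0.2·0.053 + 0.51·0.058 = 0.05684 + 0.0106 + 0.02958 = 0.09702
P(F|B3) = 0.5·0.047 + 0.25·0.023 + 0.25·0.069 = 0.0235 + 0.00575 + 0.01725 = 0.0465
Then overall,
P(F) = 0.21·0.13339 + 0.69·0.09702 + 0.1·0.0465
      = 0.0280119 + 0.0669438 + 0.00465 = 0.0996057

0.0996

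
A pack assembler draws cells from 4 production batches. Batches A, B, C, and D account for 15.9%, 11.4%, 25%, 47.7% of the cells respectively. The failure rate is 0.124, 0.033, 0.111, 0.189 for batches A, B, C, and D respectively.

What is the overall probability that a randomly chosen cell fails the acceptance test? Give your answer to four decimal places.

P(F) ≈ 0.1414

Summing over the partition,
P(F) = P(F|A)·P(A) + P(F|B)·P(B) + P(F|C)·P(C) + P(F|D)·P(D)
      = 0.124·0.159 + 0.033·0.114 + 0.111·0.25 + 0.189·0.477
      = 0.019716 + 0.003762 + 0.02775 + 0.090153 = 0.141381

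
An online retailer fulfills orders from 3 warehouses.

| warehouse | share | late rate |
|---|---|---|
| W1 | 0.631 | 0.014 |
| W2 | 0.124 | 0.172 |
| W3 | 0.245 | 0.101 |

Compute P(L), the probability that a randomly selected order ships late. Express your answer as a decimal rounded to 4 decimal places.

P(L) ≈ 0.0549

By the law of total probability,
P(L) = P(L|W1)·P(W1) + P(L|W2)·P(W2) + P(L|W3)·P(W3)
      = 0.014·0.631 + 0.172·0.124 + 0.101·0.245
      = 0.008834 + 0.021328 + 0.024745 = 0.054907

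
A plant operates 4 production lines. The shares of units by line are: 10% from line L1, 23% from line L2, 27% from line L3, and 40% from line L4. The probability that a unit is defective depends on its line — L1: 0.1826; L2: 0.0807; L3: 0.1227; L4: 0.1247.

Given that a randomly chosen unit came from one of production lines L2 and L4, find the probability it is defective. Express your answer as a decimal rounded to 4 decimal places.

Let S = {L2, L4}.
P(S) = 0.23 + 0.4 = 0.63.
P(D ∩ S) = 0.0807·0.23 + 0.1247·0.4 = 0.018561 + 0.04988 = 0.068441.
P(D | S) = 0.068441 / 0.63 = 0.108637…

0.1086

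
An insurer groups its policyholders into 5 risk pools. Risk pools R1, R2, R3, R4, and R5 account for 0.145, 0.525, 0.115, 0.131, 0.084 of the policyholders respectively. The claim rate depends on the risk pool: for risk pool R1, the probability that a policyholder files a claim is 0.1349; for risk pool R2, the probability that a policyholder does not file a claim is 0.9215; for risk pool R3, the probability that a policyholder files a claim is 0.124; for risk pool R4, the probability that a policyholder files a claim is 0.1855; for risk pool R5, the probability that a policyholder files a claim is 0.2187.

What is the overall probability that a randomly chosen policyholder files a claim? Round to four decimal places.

P(C) ≈ 0.1177

P(C|R2) = 1 − 0.9215 = 0.0785.
Summing over the partition,
P(C) = P(C|R1)·P(R1) + P(C|R2)·P(R2) + P(C|R3)·P(R3) + P(C|R4)·P(R4) + P(C|R5)·P(R5)
      = 0.1349·0.145 + 0.0785·0.525 + 0.124·0.115 + 0.1855·0.131 + 0.2187·0.084
      = 0.0195605 + 0.0412125 + 0.01426 + 0.0243005 + 0.0183708 = 0.1177043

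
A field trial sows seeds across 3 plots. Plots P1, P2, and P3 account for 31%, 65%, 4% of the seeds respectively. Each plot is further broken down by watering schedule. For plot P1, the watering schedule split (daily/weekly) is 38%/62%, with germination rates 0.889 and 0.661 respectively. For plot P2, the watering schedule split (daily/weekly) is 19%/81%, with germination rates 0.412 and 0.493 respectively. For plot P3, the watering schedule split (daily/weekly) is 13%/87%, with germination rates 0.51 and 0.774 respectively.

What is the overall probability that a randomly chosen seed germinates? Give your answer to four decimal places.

P(G|P1) = 0.38·0.889 + 0.62·0.661 = 0.33782 + 0.40982 = 0.74764
P(G|P2) = 0.19·0.412 + 0.81·0.493 = 0.07828 + 0.39933 = 0.47761
P(G|P3) = 0.13·0.51 + 0.87·0.774 = 0.0663 + 0.67338 = 0.73968
Then overall,
P(G) = 0.31·0.74764 + 0.65·0.47761 + 0.04·0.73968
      = 0.2317684 + 0.3104465 + 0.0295872 = 0.5718021

0.5718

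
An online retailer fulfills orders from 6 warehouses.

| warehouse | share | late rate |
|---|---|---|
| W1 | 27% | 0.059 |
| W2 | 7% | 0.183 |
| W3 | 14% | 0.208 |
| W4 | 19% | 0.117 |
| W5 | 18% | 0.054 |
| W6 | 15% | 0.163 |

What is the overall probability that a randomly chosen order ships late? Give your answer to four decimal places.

0.1143

By the law of total probability,
P(L) = P(L|W1)·P(W1) + P(L|W2)·P(W2) + P(L|W3)·P(W3) + P(L|W4)·P(W4) + P(L|W5)·P(W5) + P(L|W6)·P(W6)
      = 0.059·0.27 + 0.183·0.07 + 0.208·0.14 + 0.117·0.19 + 0.054·0.18 + 0.163·0.15
      = 0.01593 + 0.01281 + 0.02912 + 0.02223 + 0.00972 + 0.02445 = 0.11426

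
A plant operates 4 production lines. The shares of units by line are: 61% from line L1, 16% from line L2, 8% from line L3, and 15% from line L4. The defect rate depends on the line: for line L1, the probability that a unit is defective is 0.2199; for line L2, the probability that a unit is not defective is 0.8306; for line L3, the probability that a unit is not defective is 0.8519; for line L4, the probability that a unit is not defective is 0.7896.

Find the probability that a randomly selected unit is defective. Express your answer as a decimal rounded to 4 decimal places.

P(D|L2) = 1 − 0.8306 = 0.1694.
P(D|L3) = 1 − 0.8519 = 0.1481.
P(D|L4) = 1 − 0.7896 = 0.2104.
P(D) = P(D|L1)·P(L1) + P(D|L2)·P(L2) + P(D|L3)·P(L3) + P(D|L4)·P(L4)
      = 0.2199·0.61 + 0.1694·0.16 + 0.1481·0.08 + 0.2104·0.15
      = 0.134139 + 0.027104 + 0.011848 + 0.03156 = 0.204651

P(D) ≈ 0.2047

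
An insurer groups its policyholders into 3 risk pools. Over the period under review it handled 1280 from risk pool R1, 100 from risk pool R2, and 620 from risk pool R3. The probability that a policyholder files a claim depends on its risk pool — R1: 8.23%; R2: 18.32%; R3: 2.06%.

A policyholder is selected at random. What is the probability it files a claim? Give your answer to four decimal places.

0.0682

Total: 1280 + 100 + 620 = 2000.
P(R1) = 1280/2000 = 0.64. P(R2) = 100/2000 = 0.05. P(R3) = 620/2000 = 0.31.
P(C) = P(C|R1)·P(R1) + P(C|R2)·P(R2) + P(C|R3)·P(R3)
      = 0.0823·0.64 + 0.1832·0.05 + 0.0206·0.31
      = 0.052672 + 0.00916 + 0.006386 = 0.068218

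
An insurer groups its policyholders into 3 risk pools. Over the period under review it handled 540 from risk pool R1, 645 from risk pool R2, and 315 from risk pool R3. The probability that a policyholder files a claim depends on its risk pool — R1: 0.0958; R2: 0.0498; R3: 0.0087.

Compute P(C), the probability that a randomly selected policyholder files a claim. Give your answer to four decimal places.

0.0577

Total: 540 + 645 + 315 = 1500.
P(R1) = 540/1500 = 0.36. P(R2) = 645/1500 = 0.43. P(R3) = 315/1500 = 0.21.
P(C) = P(C|R1)·P(R1) + P(C|R2)·P(R2) + P(C|R3)·P(R3)
      = 0.0958·0.36 + 0.0498·0.43 + 0.0087·0.21
      = 0.034488 + 0.021414 + 0.001827 = 0.057729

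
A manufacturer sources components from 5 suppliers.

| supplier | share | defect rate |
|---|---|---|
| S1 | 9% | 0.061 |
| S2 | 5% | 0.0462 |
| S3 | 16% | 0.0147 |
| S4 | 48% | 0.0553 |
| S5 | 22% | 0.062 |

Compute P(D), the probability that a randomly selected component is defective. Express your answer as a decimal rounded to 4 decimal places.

0.0503

P(D) = P(D|S1)·P(S1) + P(D|S2)·P(S2) + P(D|S3)·P(S3) + P(D|S4)·P(S4) + P(D|S5)·P(S5)
      = 0.061·0.09 + 0.0462·0.05 + 0.0147·0.16 + 0.0553·0.48 + 0.062·0.22
      = 0.00549 + 0.00231 + 0.002352 + 0.026544 + 0.01364 = 0.050336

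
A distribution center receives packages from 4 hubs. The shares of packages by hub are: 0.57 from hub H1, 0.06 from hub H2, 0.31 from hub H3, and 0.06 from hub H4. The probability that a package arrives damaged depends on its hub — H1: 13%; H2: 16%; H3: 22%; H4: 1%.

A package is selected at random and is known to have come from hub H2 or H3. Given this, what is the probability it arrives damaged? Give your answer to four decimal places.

Let S = {H2, H3}.
P(S) = 0.06 + 0.31 = 0.37.
P(D ∩ S) = 0.16·0.06 + 0.22·0.31 = 0.0096 + 0.0682 = 0.0778.
P(D | S) = 0.0778 / 0.37 = 0.210270…

P(D|S) ≈ 0.2103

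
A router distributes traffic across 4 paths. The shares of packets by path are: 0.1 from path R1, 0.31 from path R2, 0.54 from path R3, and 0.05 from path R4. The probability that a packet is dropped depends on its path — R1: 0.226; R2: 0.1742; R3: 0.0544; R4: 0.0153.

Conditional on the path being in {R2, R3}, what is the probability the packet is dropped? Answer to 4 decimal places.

P(L|S) ≈ 0.0981

Let S = {R2, R3}.
P(S) = 0.31 + 0.54 = 0.85.
P(L ∩ S) = 0.1742·0.31 + 0.0544·0.54 = 0.054002 + 0.029376 = 0.083378.
P(L | S) = 0.083378 / 0.85 = 0.098092…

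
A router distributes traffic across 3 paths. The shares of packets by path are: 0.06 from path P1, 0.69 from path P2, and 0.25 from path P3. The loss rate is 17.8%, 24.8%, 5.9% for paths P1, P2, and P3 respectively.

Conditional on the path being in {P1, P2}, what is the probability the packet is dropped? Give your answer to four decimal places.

Let S = {P1, P2}.
P(S) = 0.06 + 0.69 = 0.75.
P(L ∩ S) = 0.178·0.06 + 0.248·0.69 = 0.01068 + 0.17112 = 0.1818.
P(L | S) = 0.1818 / 0.75 = 0.242400…

0.2424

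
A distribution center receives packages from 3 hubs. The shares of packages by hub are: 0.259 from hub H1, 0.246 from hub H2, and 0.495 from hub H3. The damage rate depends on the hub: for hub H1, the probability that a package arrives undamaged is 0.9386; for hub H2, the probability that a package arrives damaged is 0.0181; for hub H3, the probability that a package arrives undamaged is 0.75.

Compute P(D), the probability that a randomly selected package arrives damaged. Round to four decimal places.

0.1441

P(D|H1) = 1 − 0.9386 = 0.0614.
P(D|H3) = 1 − 0.75 = 0.25.
P(D) = P(D|H1)·P(H1) + P(D|H2)·P(H2) + P(D|H3)·P(H3)
      = 0.0614·0.259 + 0.0181·0.246 + 0.25·0.495
      = 0.0159026 + 0.0044526 + 0.12375 = 0.1441052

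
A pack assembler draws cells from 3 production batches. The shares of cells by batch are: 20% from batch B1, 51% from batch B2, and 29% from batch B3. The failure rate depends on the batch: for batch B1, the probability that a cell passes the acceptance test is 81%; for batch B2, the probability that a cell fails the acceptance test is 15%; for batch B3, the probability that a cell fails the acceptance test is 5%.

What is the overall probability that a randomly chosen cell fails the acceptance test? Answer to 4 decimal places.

0.1290

P(F|B1) = 1 − 0.81 = 0.19.
By the law of total probability,
P(F) = P(F|B1)·P(B1) + P(F|B2)·P(B2) + P(F|B3)·P(B3)
      = 0.19·0.2 + 0.15·0.51 + 0.05·0.29
      = 0.038 + 0.0765 + 0.0145 = 0.129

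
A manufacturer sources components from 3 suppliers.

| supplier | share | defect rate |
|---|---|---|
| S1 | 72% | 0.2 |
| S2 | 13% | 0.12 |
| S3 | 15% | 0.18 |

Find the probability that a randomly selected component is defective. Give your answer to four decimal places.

P(D) = P(D|S1)·P(S1) + P(D|S2)·P(S2) + P(D|S3)·P(S3)
      = 0.2·0.72 + 0.12·0.13 + 0.18·0.15
      = 0.144 + 0.0156 + 0.027 = 0.1866

0.1866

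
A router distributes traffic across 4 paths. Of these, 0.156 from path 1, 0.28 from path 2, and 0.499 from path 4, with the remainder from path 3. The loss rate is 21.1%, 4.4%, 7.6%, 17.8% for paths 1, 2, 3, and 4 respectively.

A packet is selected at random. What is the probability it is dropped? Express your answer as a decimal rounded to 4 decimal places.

P(3) = 1 − (0.156 + 0.28 + 0.499) = 0.065.
Using total probability over the partition,
P(L) = P(L|1)·P(1) + P(L|2)·P(2) + P(L|3)·P(3) + P(L|4)·P(4)
      = 0.211·0.156 + 0.044·0.28 + 0.076·0.065 + 0.178·0.499
      = 0.032916 + 0.01232 + 0.00494 + 0.088822 = 0.138998

0.1390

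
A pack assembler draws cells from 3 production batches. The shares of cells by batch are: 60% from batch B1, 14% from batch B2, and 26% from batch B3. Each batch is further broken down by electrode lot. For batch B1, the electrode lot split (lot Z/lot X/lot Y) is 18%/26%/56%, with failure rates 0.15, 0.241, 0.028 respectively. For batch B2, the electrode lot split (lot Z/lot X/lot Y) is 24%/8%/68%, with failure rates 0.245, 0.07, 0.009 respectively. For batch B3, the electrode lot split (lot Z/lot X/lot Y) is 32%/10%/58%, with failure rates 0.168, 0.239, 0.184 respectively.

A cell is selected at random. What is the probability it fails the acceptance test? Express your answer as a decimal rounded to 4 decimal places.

P(F|B1) = 0.18·0.15 + 0.26·0.241 + 0.56·0.028 = 0.027 + 0.06266 + 0.01568 = 0.10534
P(F|B2) = 0.24·0.245 + 0.08·0.07 + 0.68·0.009 = 0.0588 + 0.0056 + 0.00612 = 0.07052
P(F|B3) = 0.32·0.168 + 0.1·0.239 + 0.58·0.184 = 0.05376 + 0.0239 + 0.10672 = 0.18438
By total probability over the outer partition,
P(F) = 0.6·0.10534 + 0.14·0.07052 + 0.26·0.18438
      = 0.063204 + 0.0098728 + 0.0479388 = 0.1210156

P(F) ≈ 0.1210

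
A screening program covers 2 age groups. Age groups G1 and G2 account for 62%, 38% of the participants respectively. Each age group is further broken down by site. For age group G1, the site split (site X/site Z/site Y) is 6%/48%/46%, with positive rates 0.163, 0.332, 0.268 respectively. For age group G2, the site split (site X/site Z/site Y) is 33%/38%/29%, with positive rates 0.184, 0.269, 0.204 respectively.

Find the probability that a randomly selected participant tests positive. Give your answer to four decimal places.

P(T|G1) = 0.06·0.163 + 0.48·0.332 + 0.46·0.268 = 0.00978 + 0.15936 + 0.12328 = 0.29242
P(T|G2) = 0.33·0.184 + 0.38·0.269 + 0.29·0.204 = 0.06072 + 0.10222 + 0.05916 = 0.2221
Then overall,
P(T) = 0.62·0.29242 + 0.38·0.2221
      = 0.1813004 + 0.084398 = 0.2656984

P(T) ≈ 0.2657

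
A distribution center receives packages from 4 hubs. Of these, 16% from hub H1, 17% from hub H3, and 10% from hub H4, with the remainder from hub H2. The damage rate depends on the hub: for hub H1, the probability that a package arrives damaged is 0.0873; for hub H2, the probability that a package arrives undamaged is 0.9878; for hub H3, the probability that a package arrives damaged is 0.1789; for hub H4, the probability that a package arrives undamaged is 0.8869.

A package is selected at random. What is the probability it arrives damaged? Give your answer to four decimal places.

P(H2) = 1 − (0.16 + 0.17 + 0.1) = 0.57.
P(D|H2) = 1 − 0.9878 = 0.0122.
P(D|H4) = 1 − 0.8869 = 0.1131.
P(D) = P(D|H1)·P(H1) + P(D|H2)·P(H2) + P(D|H3)·P(H3) + P(D|H4)·P(H4)
      = 0.0873·0.16 + 0.0122·0.57 + 0.1789·0.17 + 0.1131·0.1
      = 0.013968 + 0.006954 + 0.030413 + 0.01131 = 0.062645

P(D) ≈ 0.0626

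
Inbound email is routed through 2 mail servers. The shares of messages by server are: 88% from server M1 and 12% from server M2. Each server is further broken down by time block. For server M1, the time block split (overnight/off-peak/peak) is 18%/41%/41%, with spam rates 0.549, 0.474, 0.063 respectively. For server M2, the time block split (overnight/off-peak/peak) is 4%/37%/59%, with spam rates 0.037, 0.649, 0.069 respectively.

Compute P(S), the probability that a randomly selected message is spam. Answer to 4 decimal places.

P(S|M1) = 0.18·0.549 + 0.41·0.474 + 0.41·0.063 = 0.09882 + 0.19434 + 0.02583 = 0.31899
P(S|M2) = 0.04·0.037 + 0.37·0.649 + 0.59·0.069 = 0.00148 + 0.24013 + 0.04071 = 0.28232
By total probability over the outer partition,
P(S) = 0.88·0.31899 + 0.12·0.28232
      = 0.2807112 + 0.0338784 = 0.3145896

0.3146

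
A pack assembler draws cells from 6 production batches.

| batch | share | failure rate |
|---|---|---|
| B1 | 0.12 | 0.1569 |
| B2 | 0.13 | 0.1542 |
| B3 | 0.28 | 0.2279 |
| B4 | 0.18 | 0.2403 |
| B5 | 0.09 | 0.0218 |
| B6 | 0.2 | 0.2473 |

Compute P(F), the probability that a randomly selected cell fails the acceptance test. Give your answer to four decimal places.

P(F) ≈ 0.1974

P(F) = P(F|B1)·P(B1) + P(F|B2)·P(B2) + P(F|B3)·P(B3) + P(F|B4)·P(B4) + P(F|B5)·P(B5) + P(F|B6)·P(B6)
      = 0.1569·0.12 + 0.1542·0.13 + 0.2279·0.28 + 0.2403·0.18 + 0.0218·0.09 + 0.2473·0.2
      = 0.018828 + 0.020046 + 0.063812 + 0.043254 + 0.001962 + 0.04946 = 0.197362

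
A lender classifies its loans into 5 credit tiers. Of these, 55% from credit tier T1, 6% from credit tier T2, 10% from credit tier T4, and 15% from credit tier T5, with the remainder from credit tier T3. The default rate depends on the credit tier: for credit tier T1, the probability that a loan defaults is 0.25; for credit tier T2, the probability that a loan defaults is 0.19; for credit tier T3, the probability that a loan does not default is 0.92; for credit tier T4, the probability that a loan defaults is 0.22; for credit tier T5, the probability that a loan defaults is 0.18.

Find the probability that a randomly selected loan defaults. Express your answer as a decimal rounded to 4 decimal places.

P(D) ≈ 0.2091

P(T3) = 1 − (0.55 + 0.06 + 0.1 + 0.15) = 0.14.
P(D|T3) = 1 − 0.92 = 0.08.
P(D) = P(D|T1)·P(T1) + P(D|T2)·P(T2) + P(D|T3)·P(T3) + P(D|T4)·P(T4) + P(D|T5)·P(T5)
      = 0.25·0.55 + 0.19·0.06 + 0.08·0.14 + 0.22·0.1 + 0.18·0.15
      = 0.1375 + 0.0114 + 0.0112 + 0.022 + 0.027 = 0.2091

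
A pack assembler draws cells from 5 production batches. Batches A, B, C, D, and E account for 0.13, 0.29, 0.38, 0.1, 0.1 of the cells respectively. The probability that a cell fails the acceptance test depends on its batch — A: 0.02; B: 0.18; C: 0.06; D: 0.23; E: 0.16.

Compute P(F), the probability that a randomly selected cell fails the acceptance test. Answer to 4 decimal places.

Summing over the partition,
P(F) = P(F|A)·P(A) + P(F|B)·P(B) + P(F|C)·P(C) + P(F|D)·P(D) + P(F|E)·P(E)
      = 0.02·0.13 + 0.18·0.29 + 0.06·0.38 + 0.23·0.1 + 0.16·0.1
      = 0.0026 + 0.0522 + 0.0228 + 0.023 + 0.016 = 0.1166

0.1166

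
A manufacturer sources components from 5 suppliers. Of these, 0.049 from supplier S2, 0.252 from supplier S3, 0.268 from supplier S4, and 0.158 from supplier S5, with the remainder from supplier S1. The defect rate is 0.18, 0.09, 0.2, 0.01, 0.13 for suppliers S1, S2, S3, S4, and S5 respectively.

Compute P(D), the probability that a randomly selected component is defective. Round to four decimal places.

P(S1) = 1 − (0.049 + 0.252 + 0.268 + 0.158) = 0.273.
Using total probability over the partition,
P(D) = P(D|S1)·P(S1) + P(D|S2)·P(S2) + P(D|S3)·P(S3) + P(D|S4)·P(S4) + P(D|S5)·P(S5)
      = 0.18·0.273 + 0.09·0.049 + 0.2·0.252 + 0.01·0.268 + 0.13·0.158
      = 0.04914 + 0.00441 + 0.0504 + 0.00268 + 0.02054 = 0.12717

P(D) ≈ 0.1272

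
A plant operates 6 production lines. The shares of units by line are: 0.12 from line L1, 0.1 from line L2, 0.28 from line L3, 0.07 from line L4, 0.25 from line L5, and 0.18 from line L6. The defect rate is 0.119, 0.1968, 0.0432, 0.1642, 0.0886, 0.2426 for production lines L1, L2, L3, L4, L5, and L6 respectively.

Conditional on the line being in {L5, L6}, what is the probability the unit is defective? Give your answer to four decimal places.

Let S = {L5, L6}.
P(S) = 0.25 + 0.18 = 0.43.
P(D ∩ S) = 0.0886·0.25 + 0.2426·0.18 = 0.02215 + 0.043668 = 0.065818.
P(D | S) = 0.065818 / 0.43 = 0.153065…

0.1531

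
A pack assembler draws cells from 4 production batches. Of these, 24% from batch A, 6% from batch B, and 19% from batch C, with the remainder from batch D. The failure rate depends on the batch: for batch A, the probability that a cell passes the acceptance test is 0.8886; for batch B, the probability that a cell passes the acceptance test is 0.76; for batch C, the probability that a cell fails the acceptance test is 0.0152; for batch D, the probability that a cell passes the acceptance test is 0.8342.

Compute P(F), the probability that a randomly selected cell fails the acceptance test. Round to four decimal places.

P(F) ≈ 0.1286

P(D) = 1 − (0.24 + 0.06 + 0.19) = 0.51.
P(F|A) = 1 − 0.8886 = 0.1114.
P(F|B) = 1 − 0.76 = 0.24.
P(F|D) = 1 − 0.8342 = 0.1658.
P(F) = P(F|A)·P(A) + P(F|B)·P(B) + P(F|C)·P(C) + P(F|D)·P(D)
      = 0.1114·0.24 + 0.24·0.06 + 0.0152·0.19 + 0.1658·0.51
      = 0.026736 + 0.0144 + 0.002888 + 0.084558 = 0.128582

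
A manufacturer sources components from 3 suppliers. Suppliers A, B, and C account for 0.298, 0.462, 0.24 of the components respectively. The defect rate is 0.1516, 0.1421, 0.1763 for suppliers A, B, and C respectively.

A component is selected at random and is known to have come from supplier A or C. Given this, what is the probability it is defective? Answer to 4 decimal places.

Let S = {A, C}.
P(S) = 0.298 + 0.24 = 0.538.
P(D ∩ S) = 0.1516·0.298 + 0.1763·0.24 = 0.0451768 + 0.042312 = 0.0874888.
P(D | S) = 0.0874888 / 0.538 = 0.162619…

P(D|S) ≈ 0.1626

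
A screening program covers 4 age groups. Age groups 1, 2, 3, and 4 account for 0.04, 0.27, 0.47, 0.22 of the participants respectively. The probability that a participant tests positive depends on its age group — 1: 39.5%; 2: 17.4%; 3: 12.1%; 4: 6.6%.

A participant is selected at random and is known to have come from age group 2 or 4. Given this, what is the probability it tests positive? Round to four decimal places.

P(T|S) ≈ 0.1255

Let S = {2, 4}.
P(S) = 0.27 + 0.22 = 0.49.
P(T ∩ S) = 0.174·0.27 + 0.066·0.22 = 0.04698 + 0.01452 = 0.0615.
P(T | S) = 0.0615 / 0.49 = 0.125510…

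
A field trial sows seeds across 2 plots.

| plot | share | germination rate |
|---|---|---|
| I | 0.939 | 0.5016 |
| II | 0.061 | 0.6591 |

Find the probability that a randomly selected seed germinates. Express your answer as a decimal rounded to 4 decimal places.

0.5112

P(G) = P(G|I)·P(I) + P(G|II)·P(II)
      = 0.5016·0.939 + 0.6591·0.061
      = 0.4710024 + 0.0402051 = 0.5112075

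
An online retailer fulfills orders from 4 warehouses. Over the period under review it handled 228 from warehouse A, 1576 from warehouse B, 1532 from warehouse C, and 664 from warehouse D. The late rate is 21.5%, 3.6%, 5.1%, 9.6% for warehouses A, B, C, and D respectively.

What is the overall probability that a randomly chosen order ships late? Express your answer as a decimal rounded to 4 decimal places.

0.0619

Total: 228 + 1576 + 1532 + 664 = 4000.
P(A) = 228/4000 = 0.057. P(B) = 1576/4000 = 0.394. P(C) = 1532/4000 = 0.383. P(D) = 664/4000 = 0.166.
Using total probability over the partition,
P(L) = P(L|A)·P(A) + P(L|B)·P(B) + P(L|C)·P(C) + P(L|D)·P(D)
      = 0.215·0.057 + 0.036·0.394 + 0.051·0.383 + 0.096·0.166
      = 0.012255 + 0.014184 + 0.019533 + 0.015936 = 0.061908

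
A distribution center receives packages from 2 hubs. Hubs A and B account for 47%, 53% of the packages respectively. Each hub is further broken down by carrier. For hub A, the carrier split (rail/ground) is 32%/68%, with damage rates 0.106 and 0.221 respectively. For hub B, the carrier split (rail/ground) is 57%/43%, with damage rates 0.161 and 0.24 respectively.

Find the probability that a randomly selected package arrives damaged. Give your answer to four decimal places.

P(D) ≈ 0.1899

P(D|A) = 0.32·0.106 + 0.68·0.221 = 0.03392 + 0.15028 = 0.1842
P(D|B) = 0.57·0.161 + 0.43·0.24 = 0.09177 + 0.1032 = 0.19497
By total probability over the outer partition,
P(D) = 0.47·0.1842 + 0.53·0.19497
      = 0.086574 + 0.1033341 = 0.1899081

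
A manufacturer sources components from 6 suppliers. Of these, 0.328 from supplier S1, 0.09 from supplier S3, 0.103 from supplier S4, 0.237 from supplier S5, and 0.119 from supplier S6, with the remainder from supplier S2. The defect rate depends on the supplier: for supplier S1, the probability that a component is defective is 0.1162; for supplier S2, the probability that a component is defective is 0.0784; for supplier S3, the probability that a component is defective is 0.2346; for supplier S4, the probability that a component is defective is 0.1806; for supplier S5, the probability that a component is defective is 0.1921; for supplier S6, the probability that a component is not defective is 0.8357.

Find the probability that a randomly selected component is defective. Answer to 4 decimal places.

P(S2) = 1 − (0.328 + 0.09 + 0.103 + 0.237 + 0.119) = 0.123.
P(D|S6) = 1 − 0.8357 = 0.1643.
Summing over the partition,
P(D) = P(D|S1)·P(S1) + P(D|S2)·P(S2) + P(D|S3)·P(S3) + P(D|S4)·P(S4) + P(D|S5)·P(S5) + P(D|S6)·P(S6)
      = 0.1162·0.328 + 0.0784·0.123 + 0.2346·0.09 + 0.1806·0.103 + 0.1921·0.237 + 0.1643·0.119
      = 0.0381136 + 0.0096432 + 0.021114 + 0.0186018 + 0.0455277 + 0.0195517 = 0.152552

P(D) ≈ 0.1526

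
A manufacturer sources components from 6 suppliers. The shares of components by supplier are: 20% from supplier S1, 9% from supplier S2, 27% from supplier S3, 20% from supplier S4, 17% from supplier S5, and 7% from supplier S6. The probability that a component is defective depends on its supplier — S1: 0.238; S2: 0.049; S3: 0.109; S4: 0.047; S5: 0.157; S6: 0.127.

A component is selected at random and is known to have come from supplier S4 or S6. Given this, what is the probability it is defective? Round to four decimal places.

P(D|S) ≈ 0.0677

Let S = {S4, S6}.
P(S) = 0.2 + 0.07 = 0.27.
P(D ∩ S) = 0.047·0.2 + 0.127·0.07 = 0.0094 + 0.00889 = 0.01829.
P(D | S) = 0.01829 / 0.27 = 0.067741…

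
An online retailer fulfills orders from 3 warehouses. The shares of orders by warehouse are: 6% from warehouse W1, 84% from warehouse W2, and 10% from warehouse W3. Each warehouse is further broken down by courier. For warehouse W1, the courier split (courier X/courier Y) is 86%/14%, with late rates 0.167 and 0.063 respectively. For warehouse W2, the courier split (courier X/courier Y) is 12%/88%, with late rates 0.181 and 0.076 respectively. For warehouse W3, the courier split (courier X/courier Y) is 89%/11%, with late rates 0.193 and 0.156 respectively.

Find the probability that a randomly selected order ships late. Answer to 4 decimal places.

0.1025

P(L|W1) = 0.86·0.167 + 0.14·0.063 = 0.14362 + 0.00882 = 0.15244
P(L|W2) = 0.12·0.181 + 0.88·0.076 = 0.02172 + 0.06688 = 0.0886
P(L|W3) = 0.89·0.193 + 0.11·0.156 = 0.17177 + 0.01716 = 0.18893
Then overall,
P(L) = 0.06·0.15244 + 0.84·0.0886 + 0.1·0.18893
      = 0.0091464 + 0.074424 + 0.018893 = 0.1024634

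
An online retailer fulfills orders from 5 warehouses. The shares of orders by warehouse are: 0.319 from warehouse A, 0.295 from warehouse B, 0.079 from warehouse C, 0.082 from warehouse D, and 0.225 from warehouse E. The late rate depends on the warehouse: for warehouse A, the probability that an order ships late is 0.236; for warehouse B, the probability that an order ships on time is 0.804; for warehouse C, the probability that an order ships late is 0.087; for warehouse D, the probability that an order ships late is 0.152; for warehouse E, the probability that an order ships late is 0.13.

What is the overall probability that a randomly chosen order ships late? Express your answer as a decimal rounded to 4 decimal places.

P(L|B) = 1 − 0.804 = 0.196.
P(L) = P(L|A)·P(A) + P(L|B)·P(B) + P(L|C)·P(C) + P(L|D)·P(D) + P(L|E)·P(E)
      = 0.236·0.319 + 0.196·0.295 + 0.087·0.079 + 0.152·0.082 + 0.13·0.225
      = 0.075284 + 0.05782 + 0.006873 + 0.012464 + 0.02925 = 0.181691

0.1817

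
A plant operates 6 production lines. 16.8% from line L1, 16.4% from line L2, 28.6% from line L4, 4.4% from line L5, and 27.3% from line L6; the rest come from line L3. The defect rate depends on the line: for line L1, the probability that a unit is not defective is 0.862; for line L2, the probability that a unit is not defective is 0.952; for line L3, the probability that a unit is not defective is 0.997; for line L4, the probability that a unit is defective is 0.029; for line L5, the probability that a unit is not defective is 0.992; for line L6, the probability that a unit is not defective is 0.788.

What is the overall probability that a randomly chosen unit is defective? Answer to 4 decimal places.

P(L3) = 1 − (0.168 + 0.164 + 0.286 + 0.044 + 0.273) = 0.065.
P(D|L1) = 1 − 0.862 = 0.138.
P(D|L2) = 1 − 0.952 = 0.048.
P(D|L3) = 1 − 0.997 = 0.003.
P(D|L5) = 1 − 0.992 = 0.008.
P(D|L6) = 1 − 0.788 = 0.212.
Using total probability over the partition,
P(D) = P(D|L1)·P(L1) + P(D|L2)·P(L2) + P(D|L3)·P(L3) + P(D|L4)·P(L4) + P(D|L5)·P(L5) + P(D|L6)·P(L6)
      = 0.138·0.168 + 0.048·0.164 + 0.003·0.065 + 0.029·0.286 + 0.008·0.044 + 0.212·0.273
      = 0.023184 + 0.007872 + 0.000195 + 0.008294 + 0.000352 + 0.057876 = 0.097773

P(D) ≈ 0.0978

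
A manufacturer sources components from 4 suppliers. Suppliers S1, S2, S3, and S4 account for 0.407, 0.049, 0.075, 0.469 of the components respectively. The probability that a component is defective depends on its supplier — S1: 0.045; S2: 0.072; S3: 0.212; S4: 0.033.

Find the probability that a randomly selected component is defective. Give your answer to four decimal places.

0.0532

Using total probability over the partition,
P(D) = P(D|S1)·P(S1) + P(D|S2)·P(S2) + P(D|S3)·P(S3) + P(D|S4)·P(S4)
      = 0.045·0.407 + 0.072·0.049 + 0.212·0.075 + 0.033·0.469
      = 0.018315 + 0.003528 + 0.0159 + 0.015477 = 0.05322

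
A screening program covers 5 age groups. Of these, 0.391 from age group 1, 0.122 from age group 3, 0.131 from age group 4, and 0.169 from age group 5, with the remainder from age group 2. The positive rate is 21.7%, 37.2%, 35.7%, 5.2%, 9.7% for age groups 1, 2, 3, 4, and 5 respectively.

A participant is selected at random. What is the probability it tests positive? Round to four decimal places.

P(2) = 1 − (0.391 + 0.122 + 0.131 + 0.169) = 0.187.
P(T) = P(T|1)·P(1) + P(T|2)·P(2) + P(T|3)·P(3) + P(T|4)·P(4) + P(T|5)·P(5)
      = 0.217·0.391 + 0.372·0.187 + 0.357·0.122 + 0.052·0.131 + 0.097·0.169
      = 0.084847 + 0.069564 + 0.043554 + 0.006812 + 0.016393 = 0.22117

0.2212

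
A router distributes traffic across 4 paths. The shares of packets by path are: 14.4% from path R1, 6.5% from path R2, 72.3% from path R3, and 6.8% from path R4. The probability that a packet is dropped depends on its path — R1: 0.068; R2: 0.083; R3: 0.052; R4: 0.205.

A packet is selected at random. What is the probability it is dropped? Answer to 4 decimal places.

P(L) ≈ 0.0667

Summing over the partition,
P(L) = P(L|R1)·P(R1) + P(L|R2)·P(R2) + P(L|R3)·P(R3) + P(L|R4)·P(R4)
      = 0.068·0.144 + 0.083·0.065 + 0.052·0.723 + 0.205·0.068
      = 0.009792 + 0.005395 + 0.037596 + 0.01394 = 0.066723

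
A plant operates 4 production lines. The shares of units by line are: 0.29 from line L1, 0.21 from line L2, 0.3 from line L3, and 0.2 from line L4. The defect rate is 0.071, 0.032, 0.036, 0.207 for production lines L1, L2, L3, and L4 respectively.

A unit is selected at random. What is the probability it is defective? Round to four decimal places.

By the law of total probability,
P(D) = P(D|L1)·P(L1) + P(D|L2)·P(L2) + P(D|L3)·P(L3) + P(D|L4)·P(L4)
      = 0.071·0.29 + 0.032·0.21 + 0.036·0.3 + 0.207·0.2
      = 0.02059 + 0.00672 + 0.0108 + 0.0414 = 0.07951

P(D) ≈ 0.0795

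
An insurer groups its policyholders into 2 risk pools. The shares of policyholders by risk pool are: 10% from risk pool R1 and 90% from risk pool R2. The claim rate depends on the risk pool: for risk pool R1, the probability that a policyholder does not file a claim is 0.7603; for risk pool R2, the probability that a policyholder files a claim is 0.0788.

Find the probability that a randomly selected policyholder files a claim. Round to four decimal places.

0.0949

P(C|R1) = 1 − 0.7603 = 0.2397.
P(C) = P(C|R1)·P(R1) + P(C|R2)·P(R2)
      = 0.2397·0.1 + 0.0788·0.9
      = 0.02397 + 0.07092 = 0.09489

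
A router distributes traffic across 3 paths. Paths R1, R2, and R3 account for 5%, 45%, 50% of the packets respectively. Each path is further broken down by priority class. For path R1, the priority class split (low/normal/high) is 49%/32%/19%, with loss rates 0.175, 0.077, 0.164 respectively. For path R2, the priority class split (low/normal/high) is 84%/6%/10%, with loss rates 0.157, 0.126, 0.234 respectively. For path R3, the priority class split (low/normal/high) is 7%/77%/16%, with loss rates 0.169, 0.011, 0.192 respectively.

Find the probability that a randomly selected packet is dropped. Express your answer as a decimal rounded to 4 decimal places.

P(L|R1) = 0.49·0.175 + 0.32·0.077 + 0.19·0.164 = 0.08575 + 0.02464 + 0.03116 = 0.14155
P(L|R2) = 0.84·0.157 + 0.06·0.126 + 0.1·0.234 = 0.13188 + 0.00756 + 0.0234 = 0.16284
P(L|R3) = 0.07·0.169 + 0.77·0.011 + 0.16·0.192 = 0.01183 + 0.00847 + 0.03072 = 0.05102
By total probability over the outer partition,
P(L) = 0.05·0.14155 + 0.45·0.16284 + 0.5·0.05102
      = 0.0070775 + 0.073278 + 0.02551 = 0.1058655

P(L) ≈ 0.1059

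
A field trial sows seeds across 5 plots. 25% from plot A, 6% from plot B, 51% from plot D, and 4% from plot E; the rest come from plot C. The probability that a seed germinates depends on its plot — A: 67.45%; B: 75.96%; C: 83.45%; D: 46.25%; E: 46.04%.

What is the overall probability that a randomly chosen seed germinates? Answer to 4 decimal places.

P(G) ≈ 0.5853

P(C) = 1 − (0.25 + 0.06 + 0.51 + 0.04) = 0.14.
P(G) = P(G|A)·P(A) + P(G|B)·P(B) + P(G|C)·P(C) + P(G|D)·P(D) + P(G|E)·P(E)
      = 0.6745·0.25 + 0.7596·0.06 + 0.8345·0.14 + 0.4625·0.51 + 0.4604·0.04
      = 0.168625 + 0.045576 + 0.11683 + 0.235875 + 0.018416 = 0.585322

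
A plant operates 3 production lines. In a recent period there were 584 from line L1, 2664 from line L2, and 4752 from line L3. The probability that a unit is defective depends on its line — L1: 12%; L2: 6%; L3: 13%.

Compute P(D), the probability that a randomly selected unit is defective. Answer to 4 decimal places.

Total: 584 + 2664 + 4752 = 8000.
P(L1) = 584/8000 = 0.073. P(L2) = 2664/8000 = 0.333. P(L3) = 4752/8000 = 0.594.
P(D) = P(D|L1)·P(L1) + P(D|L2)·P(L2) + P(D|L3)·P(L3)
      = 0.12·0.073 + 0.06·0.333 + 0.13·0.594
      = 0.00876 + 0.01998 + 0.07722 = 0.10596

P(D) ≈ 0.1060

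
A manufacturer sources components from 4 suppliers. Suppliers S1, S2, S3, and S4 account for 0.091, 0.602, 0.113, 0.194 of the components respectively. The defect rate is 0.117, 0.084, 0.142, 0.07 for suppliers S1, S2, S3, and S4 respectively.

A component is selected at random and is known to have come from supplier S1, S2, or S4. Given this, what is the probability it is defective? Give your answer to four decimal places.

P(D|S) ≈ 0.0843

Let S = {S1, S2, S4}.
P(S) = 0.091 + 0.602 + 0.194 = 0.887.
P(D ∩ S) = 0.117·0.091 + 0.084·0.602 + 0.07·0.194 = 0.010647 + 0.050568 + 0.01358 = 0.074795.
P(D | S) = 0.074795 / 0.887 = 0.084324…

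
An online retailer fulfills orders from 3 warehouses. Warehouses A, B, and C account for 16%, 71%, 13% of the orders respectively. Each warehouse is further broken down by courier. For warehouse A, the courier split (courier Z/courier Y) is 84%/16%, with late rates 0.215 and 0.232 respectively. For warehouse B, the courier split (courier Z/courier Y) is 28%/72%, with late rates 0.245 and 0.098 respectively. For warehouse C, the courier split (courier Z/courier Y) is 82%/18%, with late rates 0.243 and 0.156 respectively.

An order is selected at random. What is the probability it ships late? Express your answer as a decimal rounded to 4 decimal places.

P(L|A) = 0.84·0.215 + 0.16·0.232 = 0.1806 + 0.03712 = 0.21772
P(L|B) = 0.28·0.245 + 0.72·0.098 = 0.0686 + 0.07056 = 0.13916
P(L|C) = 0.82·0.243 + 0.18·0.156 = 0.19926 + 0.02808 = 0.22734
By total probability over the outer partition,
P(L) = 0.16·0.21772 + 0.71·0.13916 + 0.13·0.22734
      = 0.0348352 + 0.0988036 + 0.0295542 = 0.163193

0.1632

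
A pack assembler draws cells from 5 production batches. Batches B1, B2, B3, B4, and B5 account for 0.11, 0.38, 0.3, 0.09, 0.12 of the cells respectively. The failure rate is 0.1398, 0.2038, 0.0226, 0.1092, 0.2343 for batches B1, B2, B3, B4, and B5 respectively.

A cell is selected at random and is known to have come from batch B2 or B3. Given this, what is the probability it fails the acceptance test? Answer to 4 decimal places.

Let S = {B2, B3}.
P(S) = 0.38 + 0.3 = 0.68.
P(F ∩ S) = 0.2038·0.38 + 0.0226·0.3 = 0.077444 + 0.00678 = 0.084224.
P(F | S) = 0.084224 / 0.68 = 0.123859…

P(F|S) ≈ 0.1239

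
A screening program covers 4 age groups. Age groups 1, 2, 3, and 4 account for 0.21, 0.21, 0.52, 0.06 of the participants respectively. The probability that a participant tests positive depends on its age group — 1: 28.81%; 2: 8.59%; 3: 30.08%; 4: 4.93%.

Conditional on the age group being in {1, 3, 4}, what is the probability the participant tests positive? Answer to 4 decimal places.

P(T|S) ≈ 0.2783

Let S = {1, 3, 4}.
P(S) = 0.21 + 0.52 + 0.06 = 0.79.
P(T ∩ S) = 0.2881·0.21 + 0.3008·0.52 + 0.0493·0.06 = 0.060501 + 0.156416 + 0.002958 = 0.219875.
P(T | S) = 0.219875 / 0.79 = 0.278323…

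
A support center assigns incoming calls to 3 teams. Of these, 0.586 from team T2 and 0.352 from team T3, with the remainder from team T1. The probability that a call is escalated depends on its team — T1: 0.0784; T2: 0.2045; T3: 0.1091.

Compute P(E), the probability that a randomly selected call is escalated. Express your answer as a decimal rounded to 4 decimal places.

P(T1) = 1 − (0.586 + 0.352) = 0.062.
Using total probability over the partition,
P(E) = P(E|T1)·P(T1) + P(E|T2)·P(T2) + P(E|T3)·P(T3)
      = 0.0784·0.062 + 0.2045·0.586 + 0.1091·0.352
      = 0.0048608 + 0.119837 + 0.0384032 = 0.163101

0.1631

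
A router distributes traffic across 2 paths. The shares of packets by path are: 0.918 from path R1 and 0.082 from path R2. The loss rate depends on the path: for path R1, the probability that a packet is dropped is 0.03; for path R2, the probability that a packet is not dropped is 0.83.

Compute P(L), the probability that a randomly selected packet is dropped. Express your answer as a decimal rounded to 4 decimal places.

P(L|R2) = 1 − 0.83 = 0.17.
P(L) = P(L|R1)·P(R1) + P(L|R2)·P(R2)
      = 0.03·0.918 + 0.17·0.082
      = 0.02754 + 0.01394 = 0.04148

0.0415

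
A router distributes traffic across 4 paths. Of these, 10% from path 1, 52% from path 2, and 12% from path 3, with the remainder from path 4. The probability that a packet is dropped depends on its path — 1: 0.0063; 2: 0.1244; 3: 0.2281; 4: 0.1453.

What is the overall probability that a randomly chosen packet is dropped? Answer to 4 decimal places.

P(L) ≈ 0.1305

P(4) = 1 − (0.1 + 0.52 + 0.12) = 0.26.
Using total probability over the partition,
P(L) = P(L|1)·P(1) + P(L|2)·P(2) + P(L|3)·P(3) + P(L|4)·P(4)
      = 0.0063·0.1 + 0.1244·0.52 + 0.2281·0.12 + 0.1453·0.26
      = 0.00063 + 0.064688 + 0.027372 + 0.037778 = 0.130468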